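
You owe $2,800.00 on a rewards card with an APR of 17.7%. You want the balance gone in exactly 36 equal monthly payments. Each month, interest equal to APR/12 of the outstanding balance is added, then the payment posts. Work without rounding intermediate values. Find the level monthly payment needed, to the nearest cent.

Monthly rate r = 17.7%/12 = 1.475% = 0.01475.
Level-payment amortization: P = B₀·r / (1 − (1+r)^(−n)) = 2800.00·0.01475 / (1 − 1.01475^(−36)).
Denominator 1 − (1+r)^(−36) = 0.409698563.
P = 41.3 / 0.409698563 ≈ 100.81.

$100.81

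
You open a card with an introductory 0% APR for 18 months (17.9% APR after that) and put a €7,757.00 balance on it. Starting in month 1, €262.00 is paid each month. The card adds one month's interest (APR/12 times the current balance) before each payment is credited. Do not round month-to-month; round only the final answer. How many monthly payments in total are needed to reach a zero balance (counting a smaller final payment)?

31 payments

Promo months 1–18 at r₀ = 0%/12 = 0; months 19+ at r₁ = 17.9%/12 = 0.0149167.
After month 18 (no interest yet): B = €7,757.00 − 18·€262.00 = €3,041.00.
Then at r₁ with €262.00/mo: n₂ = −ln(1 − r₁·B/P)/ln(1+r₁) ≈ 12.84 → 13 more payments.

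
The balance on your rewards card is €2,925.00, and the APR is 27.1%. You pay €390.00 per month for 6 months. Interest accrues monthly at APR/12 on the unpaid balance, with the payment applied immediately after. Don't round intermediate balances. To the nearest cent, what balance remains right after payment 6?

€868.24

Monthly rate r = 27.1%/12 = 2.25833% = 0.0225833.
Each month: B ← B·(1+r) − €390.00.
Month 1: interest €66.06; balance after payment €2,601.06.
Month 2: interest €58.74; balance after payment €2,269.80.
Month 3: interest €51.26; balance after payment €1,931.06.
Month 4: interest €43.61; balance after payment €1,584.67.
Month 5: interest €35.79; balance after payment €1,230.45.
Month 6: interest €27.79; balance after payment €868.24.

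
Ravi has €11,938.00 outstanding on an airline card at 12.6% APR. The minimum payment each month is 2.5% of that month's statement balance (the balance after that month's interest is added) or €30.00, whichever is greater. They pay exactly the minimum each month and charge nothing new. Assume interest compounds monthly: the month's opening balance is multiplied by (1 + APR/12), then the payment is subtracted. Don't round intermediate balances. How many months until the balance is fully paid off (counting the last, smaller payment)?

207 months

Monthly rate r = 12.6%/12 = 1.05% = 0.0105.
While 2.5% of the post-interest balance exceeds €30.00, each month B ← (B·(1+r))·(1 − 0.025), i.e. B shrinks by the factor (1+r)·0.975 = 0.98524.
This holds for months 1–156. Entering month 157 the balance is €1,173.05; 2.5% of the post-interest balance is now below €30.00, so the flat €30.00 minimum applies from here.
From month 157 a fixed €30.00 at rate r clears €1,173.05 in 51 more payments. Total: 156 + 51 = 207 months.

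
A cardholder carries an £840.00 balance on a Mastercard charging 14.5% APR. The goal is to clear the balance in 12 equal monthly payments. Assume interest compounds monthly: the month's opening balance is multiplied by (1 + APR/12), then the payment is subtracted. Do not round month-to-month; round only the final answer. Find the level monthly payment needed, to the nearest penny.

£75.62

Monthly rate r = 14.5%/12 = 1.20833% = 0.0120833.
Level-payment amortization: P = B₀·r / (1 − (1+r)^(−n)) = 840.00·0.0120833 / (1 − 1.01208^(−12)).
Denominator 1 − (1+r)^(−12) = 0.134225634.
P = 10.15 / 0.134225634 ≈ 75.62.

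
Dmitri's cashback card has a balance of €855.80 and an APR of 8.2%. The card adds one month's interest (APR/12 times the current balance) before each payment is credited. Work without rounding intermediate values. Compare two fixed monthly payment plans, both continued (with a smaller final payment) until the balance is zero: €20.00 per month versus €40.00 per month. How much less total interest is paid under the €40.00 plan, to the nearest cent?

€87.39

Monthly rate r = 8.2%/12 = 0.683333% = 0.00683333.
At €20.00/mo: n = ⌈−ln(1 − rB₀/P)/ln(1+r)⌉ = 51 payments (last €15.78); total interest = total paid − €855.80 = €159.98.
At €40.00/mo: 24 payments (last €8.39); total interest €72.59.
Interest saved = €159.98 − €72.59 = €87.39.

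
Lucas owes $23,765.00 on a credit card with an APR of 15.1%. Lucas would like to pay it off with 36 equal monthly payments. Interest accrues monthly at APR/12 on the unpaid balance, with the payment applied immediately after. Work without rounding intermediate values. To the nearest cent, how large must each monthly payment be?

Monthly rate r = 15.1%/12 = 1.25833% = 0.0125833.
Level-payment amortization: P = B₀·r / (1 − (1+r)^(−n)) = 23765.00·0.0125833 / (1 − 1.01258^(−36)).
Denominator 1 − (1+r)^(−36) = 0.362482506.
P = 299.043 / 0.362482506 ≈ 824.99.

$824.99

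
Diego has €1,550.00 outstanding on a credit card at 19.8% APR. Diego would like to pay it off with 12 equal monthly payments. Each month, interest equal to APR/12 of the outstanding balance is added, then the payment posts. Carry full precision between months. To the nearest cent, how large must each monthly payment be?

Monthly rate r = 19.8%/12 = 1.65% = 0.0165.
Level-payment amortization: P = B₀·r / (1 − (1+r)^(−n)) = 1550.00·0.0165 / (1 − 1.0165^(−12)).
Denominator 1 − (1+r)^(−12) = 0.178303562.
P = 25.575 / 0.178303562 ≈ 143.44.

€143.44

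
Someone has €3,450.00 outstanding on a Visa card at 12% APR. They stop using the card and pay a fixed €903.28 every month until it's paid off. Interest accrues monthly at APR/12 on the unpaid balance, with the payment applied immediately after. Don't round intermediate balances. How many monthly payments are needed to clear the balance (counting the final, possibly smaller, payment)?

Monthly rate r = 12%/12 = 1% = 0.01.
Recurrence: B ← B·(1+r) − €903.28.
Month 1: interest €34.50; balance after payment €2,581.22.
Month 2: interest €25.81; balance after payment €1,703.75.
Month 3: interest €17.04; balance after payment €817.51.
Month 4: interest €8.18; balance after payment €0.00.

4 payments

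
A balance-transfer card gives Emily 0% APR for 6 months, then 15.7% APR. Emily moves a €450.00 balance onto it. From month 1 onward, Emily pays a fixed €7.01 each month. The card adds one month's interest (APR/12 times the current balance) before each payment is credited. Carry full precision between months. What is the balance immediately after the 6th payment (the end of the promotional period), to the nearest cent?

€407.94

Promo months 1–6 at r₀ = 0%/12 = 0; months 7+ at r₁ = 15.7%/12 = 0.0130833.
After month 6 (no interest yet): B = €450.00 − 6·€7.01 = €407.94.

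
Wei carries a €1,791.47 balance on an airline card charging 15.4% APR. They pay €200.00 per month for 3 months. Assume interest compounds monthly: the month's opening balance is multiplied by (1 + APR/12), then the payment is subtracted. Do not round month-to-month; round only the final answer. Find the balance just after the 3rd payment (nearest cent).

Monthly rate r = 15.4%/12 = 1.28333% = 0.0128333.
Each month: B ← B·(1+r) − €200.00.
Month 1: interest €22.99; balance after payment €1,614.46.
Month 2: interest €20.72; balance after payment €1,435.18.
Month 3: interest €18.42; balance after payment €1,253.60.

€1,253.60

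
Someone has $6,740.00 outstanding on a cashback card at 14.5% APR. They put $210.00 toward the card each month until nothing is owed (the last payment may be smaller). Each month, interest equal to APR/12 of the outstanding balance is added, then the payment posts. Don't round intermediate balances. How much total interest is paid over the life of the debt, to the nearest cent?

Monthly rate r = 14.5%/12 = 1.20833% = 0.0120833.
Payoff takes n = ⌈−ln(1 − rB₀/P)/ln(1+r)⌉ = ⌈40.857⌉ = 41 payments; the last is $180.04.
Total paid = 40·$210.00 + $180.04 = $8,580.04.
Total interest = total paid − principal = $8,580.04 − $6,740.00 = $1,840.04.

$1,840.04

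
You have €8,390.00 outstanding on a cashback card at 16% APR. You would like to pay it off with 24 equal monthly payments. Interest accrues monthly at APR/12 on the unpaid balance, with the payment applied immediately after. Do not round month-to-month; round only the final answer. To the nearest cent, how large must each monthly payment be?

€410.80

Monthly rate r = 16%/12 = 1.33333% = 0.0133333.
Level-payment amortization: P = B₀·r / (1 − (1+r)^(−n)) = 8390.00·0.0133333 / (1 − 1.01333^(−24)).
Denominator 1 − (1+r)^(−24) = 0.272313854.
P = 111.867 / 0.272313854 ≈ 410.80.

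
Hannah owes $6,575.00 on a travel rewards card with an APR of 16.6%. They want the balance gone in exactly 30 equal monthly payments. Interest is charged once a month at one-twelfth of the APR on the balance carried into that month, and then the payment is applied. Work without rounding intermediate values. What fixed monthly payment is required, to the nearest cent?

Monthly rate r = 16.6%/12 = 1.38333% = 0.0138333.
Level-payment amortization: P = B₀·r / (1 − (1+r)^(−n)) = 6575.00·0.0138333 / (1 − 1.01383^(−30)).
Denominator 1 − (1+r)^(−30) = 0.337778895.
P = 90.9542 / 0.337778895 ≈ 269.27.

$269.27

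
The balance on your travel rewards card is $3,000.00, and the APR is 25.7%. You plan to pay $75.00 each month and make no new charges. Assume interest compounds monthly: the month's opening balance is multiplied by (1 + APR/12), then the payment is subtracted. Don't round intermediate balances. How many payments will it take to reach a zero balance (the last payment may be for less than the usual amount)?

92 payments

Monthly rate r = 25.7%/12 = 2.14167% = 0.0214167.
Recurrence: B ← B·(1+r) − $75.00.
Month 1: interest $64.25; balance after payment $2,989.25.
Month 2: interest $64.02; balance after payment $2,978.27.
Closed form: n = −ln(1 − rB₀/P)/ln(1+r) = −ln(0.14333)/ln(1.02142) ≈ 91.672, so the balance reaches zero during payment 92.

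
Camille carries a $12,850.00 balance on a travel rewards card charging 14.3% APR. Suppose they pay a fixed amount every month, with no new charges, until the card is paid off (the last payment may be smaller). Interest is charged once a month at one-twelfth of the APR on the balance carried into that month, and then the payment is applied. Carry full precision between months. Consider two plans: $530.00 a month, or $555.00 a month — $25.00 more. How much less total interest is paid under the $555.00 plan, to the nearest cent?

Monthly rate r = 14.3%/12 = 1.19167% = 0.0119167.
At $530.00/mo: n = ⌈−ln(1 − rB₀/P)/ln(1+r)⌉ = 29 payments (last $415.73); total interest = total paid − $12,850.00 = $2,405.73.
At $555.00/mo: 28 payments (last $140.67); total interest $2,275.67.
Interest saved = $2,405.73 − $2,275.67 = $130.06.

$130.06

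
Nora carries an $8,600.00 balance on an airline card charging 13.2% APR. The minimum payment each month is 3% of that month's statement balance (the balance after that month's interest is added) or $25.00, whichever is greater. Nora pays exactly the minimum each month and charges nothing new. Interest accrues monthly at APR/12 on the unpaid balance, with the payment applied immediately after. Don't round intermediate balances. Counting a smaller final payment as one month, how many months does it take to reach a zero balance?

Monthly rate r = 13.2%/12 = 1.1% = 0.011.
While 3% of the post-interest balance exceeds $25.00, each month B ← (B·(1+r))·(1 − 0.03), i.e. B shrinks by the factor (1+r)·0.97 = 0.98067.
This holds for months 1–121. Entering month 122 the balance is $810.53; 3% of the post-interest balance is now below $25.00, so the flat $25.00 minimum applies from here.
From month 122 a fixed $25.00 at rate r clears $810.53 in 41 more payments. Total: 121 + 41 = 162 months.

162 months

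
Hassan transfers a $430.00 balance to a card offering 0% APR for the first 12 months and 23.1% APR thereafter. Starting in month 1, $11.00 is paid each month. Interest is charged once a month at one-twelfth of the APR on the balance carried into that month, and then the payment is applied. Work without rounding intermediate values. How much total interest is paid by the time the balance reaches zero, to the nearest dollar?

$127

Promo months 1–12 at r₀ = 0%/12 = 0; months 13+ at r₁ = 23.1%/12 = 0.01925.
After month 12 (no interest yet): B = $430.00 − 12·$11.00 = $298.00.
Then at r₁ with $11.00/mo: n₂ = −ln(1 − r₁·B/P)/ln(1+r₁) ≈ 38.66 → 39 more payments.
Total paid = 50·$11.00 + $7.26 = $557.26; interest = $557.26 − $430.00 = $127.26.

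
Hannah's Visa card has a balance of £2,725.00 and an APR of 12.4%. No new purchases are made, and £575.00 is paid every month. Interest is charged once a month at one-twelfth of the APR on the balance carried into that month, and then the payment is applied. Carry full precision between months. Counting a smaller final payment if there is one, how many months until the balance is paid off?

5 months

Monthly rate r = 12.4%/12 = 1.03333% = 0.0103333.
Recurrence: B ← B·(1+r) − £575.00.
Month 1: interest £28.16; balance after payment £2,178.16.
Month 2: interest £22.51; balance after payment £1,625.67.
Month 3: interest £16.80; balance after payment £1,067.46.
Month 4: interest £11.03; balance after payment £503.49.
Month 5: interest £5.20; balance after payment £0.00.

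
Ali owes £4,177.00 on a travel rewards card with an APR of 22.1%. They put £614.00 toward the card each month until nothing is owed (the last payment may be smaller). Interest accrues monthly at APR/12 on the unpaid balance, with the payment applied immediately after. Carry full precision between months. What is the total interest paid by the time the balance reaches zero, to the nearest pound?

£328

Monthly rate r = 22.1%/12 = 1.84167% = 0.0184167.
Payoff takes n = ⌈−ln(1 − rB₀/P)/ln(1+r)⌉ = ⌈7.335⌉ = 8 payments; the last is £207.02.
Total paid = 7·£614.00 + £207.02 = £4,505.02.
Total interest = total paid − principal = £4,505.02 − £4,177.00 = £328.02.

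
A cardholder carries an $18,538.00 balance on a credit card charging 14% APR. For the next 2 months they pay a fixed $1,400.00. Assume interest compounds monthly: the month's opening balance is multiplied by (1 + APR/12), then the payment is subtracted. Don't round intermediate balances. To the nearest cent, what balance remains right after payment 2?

Monthly rate r = 14%/12 = 1.16667% = 0.0116667.
Each month: B ← B·(1+r) − $1,400.00.
Month 1: interest $216.28; balance after payment $17,354.28.
Month 2: interest $202.47; balance after payment $16,156.74.

$16,156.74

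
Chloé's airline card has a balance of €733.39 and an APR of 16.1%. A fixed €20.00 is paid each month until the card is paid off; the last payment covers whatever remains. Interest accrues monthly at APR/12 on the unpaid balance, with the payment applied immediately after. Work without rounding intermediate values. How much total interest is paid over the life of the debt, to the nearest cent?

€282.94

Monthly rate r = 16.1%/12 = 1.34167% = 0.0134167.
Payoff takes n = ⌈−ln(1 − rB₀/P)/ln(1+r)⌉ = ⌈50.815⌉ = 51 payments; the last is €16.33.
Total paid = 50·€20.00 + €16.33 = €1,016.33.
Total interest = total paid − principal = €1,016.33 − €733.39 = €282.94.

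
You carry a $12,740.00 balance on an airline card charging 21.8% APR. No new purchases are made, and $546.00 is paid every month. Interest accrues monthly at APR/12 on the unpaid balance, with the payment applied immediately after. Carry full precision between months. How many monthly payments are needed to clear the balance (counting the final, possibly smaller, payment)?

31 months

Monthly rate r = 21.8%/12 = 1.81667% = 0.0181667.
Recurrence: B ← B·(1+r) − $546.00.
Month 1: interest $231.44; balance after payment $12,425.44.
Month 2: interest $225.73; balance after payment $12,105.17.
Closed form: n = −ln(1 − rB₀/P)/ln(1+r) = −ln(0.57611)/ln(1.01817) ≈ 30.630, so the balance reaches zero during payment 31.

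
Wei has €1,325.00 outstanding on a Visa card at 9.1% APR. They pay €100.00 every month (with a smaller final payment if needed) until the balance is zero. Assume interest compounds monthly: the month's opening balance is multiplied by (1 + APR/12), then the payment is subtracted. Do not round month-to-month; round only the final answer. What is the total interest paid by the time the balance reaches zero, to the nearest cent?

€76.69

Monthly rate r = 9.1%/12 = 0.758333% = 0.00758333.
Payoff takes n = ⌈−ln(1 − rB₀/P)/ln(1+r)⌉ = ⌈14.017⌉ = 15 payments; the last is €1.69.
Total paid = 14·€100.00 + €1.69 = €1,401.69.
Total interest = total paid − principal = €1,401.69 − €1,325.00 = €76.69.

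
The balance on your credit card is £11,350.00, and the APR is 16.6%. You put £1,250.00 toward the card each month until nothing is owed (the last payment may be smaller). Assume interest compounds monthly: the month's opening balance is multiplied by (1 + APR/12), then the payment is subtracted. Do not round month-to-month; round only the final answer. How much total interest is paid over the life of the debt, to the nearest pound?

£864

Monthly rate r = 16.6%/12 = 1.38333% = 0.0138333.
Payoff takes n = ⌈−ln(1 − rB₀/P)/ln(1+r)⌉ = ⌈9.770⌉ = 10 payments; the last is £963.98.
Total paid = 9·£1,250.00 + £963.98 = £12,213.98.
Total interest = total paid − principal = £12,213.98 − £11,350.00 = £863.98.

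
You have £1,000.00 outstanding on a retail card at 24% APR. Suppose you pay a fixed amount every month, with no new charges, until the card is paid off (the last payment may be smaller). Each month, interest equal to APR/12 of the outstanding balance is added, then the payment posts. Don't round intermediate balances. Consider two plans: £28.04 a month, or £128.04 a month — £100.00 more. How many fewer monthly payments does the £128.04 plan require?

55 fewer payments

Monthly rate r = 24%/12 = 2% = 0.02.
At £28.04/mo: n = ⌈−ln(1 − rB₀/P)/ln(1+r)⌉ = 64 payments (last £2.34); total interest = total paid − £1,000.00 = £768.86.
At £128.04/mo: 9 payments (last £74.15); total interest £98.47.
Payments saved = 64 − 9 = 55.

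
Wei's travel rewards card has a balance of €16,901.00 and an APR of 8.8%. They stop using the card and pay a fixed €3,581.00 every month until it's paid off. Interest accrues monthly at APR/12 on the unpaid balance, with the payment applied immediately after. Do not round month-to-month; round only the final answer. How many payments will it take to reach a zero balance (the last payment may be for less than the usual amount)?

5 months

Monthly rate r = 8.8%/12 = 0.733333% = 0.00733333.
Recurrence: B ← B·(1+r) − €3,581.00.
Month 1: interest €123.94; balance after payment €13,443.94.
Month 2: interest €98.59; balance after payment €9,961.53.
Month 3: interest €73.05; balance after payment €6,453.58.
Month 4: interest €47.33; balance after payment €2,919.91.
Month 5: interest €21.41; balance after payment €0.00.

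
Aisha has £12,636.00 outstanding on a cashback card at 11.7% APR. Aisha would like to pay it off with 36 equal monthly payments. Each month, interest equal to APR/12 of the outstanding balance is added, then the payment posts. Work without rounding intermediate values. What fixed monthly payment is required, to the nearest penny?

£417.89

Monthly rate r = 11.7%/12 = 0.975% = 0.00975.
Level-payment amortization: P = B₀·r / (1 − (1+r)^(−n)) = 12636.00·0.00975 / (1 − 1.00975^(−36)).
Denominator 1 − (1+r)^(−36) = 0.294818397.
P = 123.201 / 0.294818397 ≈ 417.89.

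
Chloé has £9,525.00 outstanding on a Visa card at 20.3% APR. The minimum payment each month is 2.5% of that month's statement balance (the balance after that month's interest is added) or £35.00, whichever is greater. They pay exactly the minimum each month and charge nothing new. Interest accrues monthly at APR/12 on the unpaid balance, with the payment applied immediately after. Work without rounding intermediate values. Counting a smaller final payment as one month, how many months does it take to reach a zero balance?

Monthly rate r = 20.3%/12 = 1.69167% = 0.0169167.
While 2.5% of the post-interest balance exceeds £35.00, each month B ← (B·(1+r))·(1 − 0.025), i.e. B shrinks by the factor (1+r)·0.975 = 0.99149.
This holds for months 1–227. Entering month 228 the balance is £1,369.91; 2.5% of the post-interest balance is now below £35.00, so the flat £35.00 minimum applies from here.
From month 228 a fixed £35.00 at rate r clears £1,369.91 in 65 more payments. Total: 227 + 65 = 292 months.

292 months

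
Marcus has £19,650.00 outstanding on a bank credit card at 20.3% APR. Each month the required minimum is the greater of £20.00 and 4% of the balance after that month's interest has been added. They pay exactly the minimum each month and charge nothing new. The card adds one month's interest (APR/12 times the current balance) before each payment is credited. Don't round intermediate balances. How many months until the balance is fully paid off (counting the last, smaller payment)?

Monthly rate r = 20.3%/12 = 1.69167% = 0.0169167.
While 4% of the post-interest balance exceeds £20.00, each month B ← (B·(1+r))·(1 − 0.04), i.e. B shrinks by the factor (1+r)·0.96 = 0.97624.
This holds for months 1–154. Entering month 155 the balance is £484.26; 4% of the post-interest balance is now below £20.00, so the flat £20.00 minimum applies from here.
From month 155 a fixed £20.00 at rate r clears £484.26 in 32 more payments. Total: 154 + 32 = 186 months.

186 months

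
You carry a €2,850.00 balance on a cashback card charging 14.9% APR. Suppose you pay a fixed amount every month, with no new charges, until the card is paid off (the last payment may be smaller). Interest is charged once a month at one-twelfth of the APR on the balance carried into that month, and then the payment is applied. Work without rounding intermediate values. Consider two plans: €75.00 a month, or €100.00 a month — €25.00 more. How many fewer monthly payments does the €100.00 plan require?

16 fewer payments

Monthly rate r = 14.9%/12 = 1.24167% = 0.0124167.
At €75.00/mo: n = ⌈−ln(1 − rB₀/P)/ln(1+r)⌉ = 52 payments (last €54.75); total interest = total paid − €2,850.00 = €1,029.75.
At €100.00/mo: 36 payments (last €39.49); total interest €689.49.
Payments saved = 52 − 36 = 16.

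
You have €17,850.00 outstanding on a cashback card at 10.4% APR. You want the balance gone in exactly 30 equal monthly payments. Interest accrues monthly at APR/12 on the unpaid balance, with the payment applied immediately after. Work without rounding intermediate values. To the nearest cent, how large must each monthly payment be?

€678.26

Monthly rate r = 10.4%/12 = 0.866667% = 0.00866667.
Level-payment amortization: P = B₀·r / (1 − (1+r)^(−n)) = 17850.00·0.00866667 / (1 − 1.00867^(−30)).
Denominator 1 − (1+r)^(−30) = 0.228084199.
P = 154.7 / 0.228084199 ≈ 678.26.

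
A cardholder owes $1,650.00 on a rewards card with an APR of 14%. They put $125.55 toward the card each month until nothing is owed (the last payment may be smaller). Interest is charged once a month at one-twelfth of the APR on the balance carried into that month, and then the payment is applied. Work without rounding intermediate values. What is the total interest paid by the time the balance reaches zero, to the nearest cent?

Monthly rate r = 14%/12 = 1.16667% = 0.0116667.
Payoff takes n = ⌈−ln(1 − rB₀/P)/ln(1+r)⌉ = ⌈14.349⌉ = 15 payments; the last is $44.01.
Total paid = 14·$125.55 + $44.01 = $1,801.71.
Total interest = total paid − principal = $1,801.71 − $1,650.00 = $151.71.

$151.71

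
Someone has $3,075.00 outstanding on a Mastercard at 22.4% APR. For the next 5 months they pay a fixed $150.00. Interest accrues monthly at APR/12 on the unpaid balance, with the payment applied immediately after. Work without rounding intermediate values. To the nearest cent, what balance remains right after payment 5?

Monthly rate r = 22.4%/12 = 1.86667% = 0.0186667.
Each month: B ← B·(1+r) − $150.00.
Month 1: interest $57.40; balance after payment $2,982.40.
Month 2: interest $55.67; balance after payment $2,888.07.
Month 3: interest $53.91; balance after payment $2,791.98.
Month 4: interest $52.12; balance after payment $2,694.10.
Month 5: interest $50.29; balance after payment $2,594.39.

$2,594.39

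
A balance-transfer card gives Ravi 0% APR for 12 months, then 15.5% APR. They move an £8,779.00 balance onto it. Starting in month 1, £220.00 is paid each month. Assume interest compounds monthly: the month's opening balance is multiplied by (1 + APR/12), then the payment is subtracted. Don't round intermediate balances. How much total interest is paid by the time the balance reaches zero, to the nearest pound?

Promo months 1–12 at r₀ = 0%/12 = 0; months 13+ at r₁ = 15.5%/12 = 0.0129167.
After month 12 (no interest yet): B = £8,779.00 − 12·£220.00 = £6,139.00.
Then at r₁ with £220.00/mo: n₂ = −ln(1 − r₁·B/P)/ln(1+r₁) ≈ 34.83 → 35 more payments.
Total paid = 46·£220.00 + £182.09 = £10,302.09; interest = £10,302.09 − £8,779.00 = £1,523.09.

£1,523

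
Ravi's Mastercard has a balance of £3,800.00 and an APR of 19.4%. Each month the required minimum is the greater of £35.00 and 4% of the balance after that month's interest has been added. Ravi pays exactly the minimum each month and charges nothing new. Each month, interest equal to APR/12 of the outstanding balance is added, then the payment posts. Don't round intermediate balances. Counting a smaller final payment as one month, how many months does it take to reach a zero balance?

92 months

Monthly rate r = 19.4%/12 = 1.61667% = 0.0161667.
While 4% of the post-interest balance exceeds £35.00, each month B ← (B·(1+r))·(1 − 0.04), i.e. B shrinks by the factor (1+r)·0.96 = 0.97552.
This holds for months 1–60. Entering month 61 the balance is £858.92; 4% of the post-interest balance is now below £35.00, so the flat £35.00 minimum applies from here.
From month 61 a fixed £35.00 at rate r clears £858.92 in 32 more payments. Total: 60 + 32 = 92 months.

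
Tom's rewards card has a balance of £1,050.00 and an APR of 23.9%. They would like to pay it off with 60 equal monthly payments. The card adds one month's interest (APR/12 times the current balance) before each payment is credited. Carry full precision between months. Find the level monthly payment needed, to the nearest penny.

£30.15

Monthly rate r = 23.9%/12 = 1.99167% = 0.0199167.
Level-payment amortization: P = B₀·r / (1 − (1+r)^(−n)) = 1050.00·0.0199167 / (1 − 1.01992^(−60)).
Denominator 1 − (1+r)^(−60) = 0.693719974.
P = 20.9125 / 0.693719974 ≈ 30.15.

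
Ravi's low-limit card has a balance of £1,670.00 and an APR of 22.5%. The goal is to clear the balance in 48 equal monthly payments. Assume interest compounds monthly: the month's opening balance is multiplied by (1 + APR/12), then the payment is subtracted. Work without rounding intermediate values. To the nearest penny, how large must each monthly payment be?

£53.07

Monthly rate r = 22.5%/12 = 1.875% = 0.01875.
Level-payment amortization: P = B₀·r / (1 − (1+r)^(−n)) = 1670.00·0.01875 / (1 − 1.01875^(−48)).
Denominator 1 − (1+r)^(−48) = 0.590028038.
P = 31.3125 / 0.590028038 ≈ 53.07.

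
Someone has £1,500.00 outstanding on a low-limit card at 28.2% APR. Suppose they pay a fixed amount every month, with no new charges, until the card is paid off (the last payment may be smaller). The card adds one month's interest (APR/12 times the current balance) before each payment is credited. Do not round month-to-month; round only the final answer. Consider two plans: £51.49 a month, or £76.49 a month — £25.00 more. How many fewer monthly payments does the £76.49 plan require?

Monthly rate r = 28.2%/12 = 2.35% = 0.0235.
At £51.49/mo: n = ⌈−ln(1 − rB₀/P)/ln(1+r)⌉ = 50 payments (last £35.00); total interest = total paid − £1,500.00 = £1,058.01.
At £76.49/mo: 27 payments (last £45.72); total interest £534.46.
Payments saved = 50 − 27 = 23.

23 fewer payments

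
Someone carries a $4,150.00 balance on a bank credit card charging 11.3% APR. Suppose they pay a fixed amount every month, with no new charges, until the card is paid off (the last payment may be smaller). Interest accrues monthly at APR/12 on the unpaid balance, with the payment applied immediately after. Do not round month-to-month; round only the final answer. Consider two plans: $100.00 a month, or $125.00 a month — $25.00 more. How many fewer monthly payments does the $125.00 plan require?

Monthly rate r = 11.3%/12 = 0.941667% = 0.00941667.
At $100.00/mo: n = ⌈−ln(1 − rB₀/P)/ln(1+r)⌉ = 53 payments (last $87.75); total interest = total paid − $4,150.00 = $1,137.75.
At $125.00/mo: 40 payments (last $124.78); total interest $849.78.
Payments saved = 53 − 40 = 13.

13 fewer payments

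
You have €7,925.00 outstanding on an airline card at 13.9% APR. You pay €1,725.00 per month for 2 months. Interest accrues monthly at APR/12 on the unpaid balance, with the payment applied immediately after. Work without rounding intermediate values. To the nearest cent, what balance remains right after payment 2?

€4,639.68

Monthly rate r = 13.9%/12 = 1.15833% = 0.0115833.
Each month: B ← B·(1+r) − €1,725.00.
Month 1: interest €91.80; balance after payment €6,291.80.
Month 2: interest €72.88; balance after payment €4,639.68.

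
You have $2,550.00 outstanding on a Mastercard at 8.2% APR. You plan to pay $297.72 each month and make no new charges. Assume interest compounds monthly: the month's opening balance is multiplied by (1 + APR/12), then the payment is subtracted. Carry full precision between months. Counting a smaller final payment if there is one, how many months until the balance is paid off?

Monthly rate r = 8.2%/12 = 0.683333% = 0.00683333.
Recurrence: B ← B·(1+r) − $297.72.
Month 1: interest $17.42; balance after payment $2,269.70.
Month 2: interest $15.51; balance after payment $1,987.49.
Closed form: n = −ln(1 − rB₀/P)/ln(1+r) = −ln(0.94147)/ln(1.00683) ≈ 8.856, so the balance reaches zero during payment 9.

9 months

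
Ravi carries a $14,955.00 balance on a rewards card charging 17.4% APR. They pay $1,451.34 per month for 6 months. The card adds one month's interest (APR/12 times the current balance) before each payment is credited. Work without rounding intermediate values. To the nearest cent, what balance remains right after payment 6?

$7,274.30

Monthly rate r = 17.4%/12 = 1.45% = 0.0145.
Each month: B ← B·(1+r) − $1,451.34.
Month 1: interest $216.85; balance after payment $13,720.51.
Month 2: interest $198.95; balance after payment $12,468.11.
Month 3: interest $180.79; balance after payment $11,197.56.
Month 4: interest $162.36; balance after payment $9,908.59.
Month 5: interest $143.67; balance after payment $8,600.92.
Month 6: interest $124.71; balance after payment $7,274.30.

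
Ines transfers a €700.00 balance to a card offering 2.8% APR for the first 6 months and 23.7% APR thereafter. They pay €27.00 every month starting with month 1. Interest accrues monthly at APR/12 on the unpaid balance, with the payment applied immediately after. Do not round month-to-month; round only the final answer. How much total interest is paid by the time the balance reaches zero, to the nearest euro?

Promo months 1–6 at r₀ = 2.8%/12 = 0.00233333; months 7+ at r₁ = 23.7%/12 = 0.01975.
After month 6: iterate B ← B·(1+r₀) − €27.00 for 6 months → €546.91.
Then at r₁ with €27.00/mo: n₂ = −ln(1 − r₁·B/P)/ln(1+r₁) ≈ 26.12 → 27 more payments.
Total paid = 32·€27.00 + €3.37 = €867.37; interest = €867.37 − €700.00 = €167.37.

€167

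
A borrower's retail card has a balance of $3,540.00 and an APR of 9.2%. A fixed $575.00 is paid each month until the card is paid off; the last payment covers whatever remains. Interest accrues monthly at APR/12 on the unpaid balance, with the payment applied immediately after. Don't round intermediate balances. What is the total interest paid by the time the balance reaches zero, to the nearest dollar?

Monthly rate r = 9.2%/12 = 0.766667% = 0.00766667.
Payoff takes n = ⌈−ln(1 − rB₀/P)/ln(1+r)⌉ = ⌈6.331⌉ = 7 payments; the last is $190.64.
Total paid = 6·$575.00 + $190.64 = $3,640.64.
Total interest = total paid − principal = $3,640.64 − $3,540.00 = $100.64.

$101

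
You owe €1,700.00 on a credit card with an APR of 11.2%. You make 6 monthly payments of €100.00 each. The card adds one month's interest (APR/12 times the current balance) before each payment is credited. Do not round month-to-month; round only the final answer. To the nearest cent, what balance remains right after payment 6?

Monthly rate r = 11.2%/12 = 0.933333% = 0.00933333.
Each month: B ← B·(1+r) − €100.00.
Month 1: interest €15.87; balance after payment €1,615.87.
Month 2: interest €15.08; balance after payment €1,530.95.
Month 3: interest €14.29; balance after payment €1,445.24.
Month 4: interest €13.49; balance after payment €1,358.73.
Month 5: interest €12.68; balance after payment €1,271.41.
Month 6: interest €11.87; balance after payment €1,183.27.

€1,183.27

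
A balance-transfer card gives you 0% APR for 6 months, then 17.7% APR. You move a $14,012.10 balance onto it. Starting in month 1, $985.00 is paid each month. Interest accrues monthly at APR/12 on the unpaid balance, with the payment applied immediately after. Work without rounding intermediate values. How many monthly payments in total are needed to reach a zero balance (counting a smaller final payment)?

Promo months 1–6 at r₀ = 0%/12 = 0; months 7+ at r₁ = 17.7%/12 = 0.01475.
After month 6 (no interest yet): B = $14,012.10 − 6·$985.00 = $8,102.10.
Then at r₁ with $985.00/mo: n₂ = −ln(1 − r₁·B/P)/ln(1+r₁) ≈ 8.83 → 9 more payments.

15 months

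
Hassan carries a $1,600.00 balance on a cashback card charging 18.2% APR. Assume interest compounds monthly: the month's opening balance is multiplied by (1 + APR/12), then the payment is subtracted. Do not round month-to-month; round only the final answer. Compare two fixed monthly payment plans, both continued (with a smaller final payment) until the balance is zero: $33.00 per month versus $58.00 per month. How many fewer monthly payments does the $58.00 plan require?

52 fewer payments

Monthly rate r = 18.2%/12 = 1.51667% = 0.0151667.
At $33.00/mo: n = ⌈−ln(1 − rB₀/P)/ln(1+r)⌉ = 89 payments (last $10.39); total interest = total paid − $1,600.00 = $1,314.39.
At $58.00/mo: 37 payments (last $0.22); total interest $488.22.
Payments saved = 89 − 37 = 52.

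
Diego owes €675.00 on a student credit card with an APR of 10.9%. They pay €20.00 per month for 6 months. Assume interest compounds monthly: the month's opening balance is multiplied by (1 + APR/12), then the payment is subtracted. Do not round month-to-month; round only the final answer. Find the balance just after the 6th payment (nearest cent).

€589.87

Monthly rate r = 10.9%/12 = 0.908333% = 0.00908333.
Each month: B ← B·(1+r) − €20.00.
Month 1: interest €6.13; balance after payment €661.13.
Month 2: interest €6.01; balance after payment €647.14.
Month 3: interest €5.88; balance after payment €633.01.
Month 4: interest €5.75; balance after payment €618.76.
Month 5: interest €5.62; balance after payment €604.39.
Month 6: interest €5.49; balance after payment €589.87.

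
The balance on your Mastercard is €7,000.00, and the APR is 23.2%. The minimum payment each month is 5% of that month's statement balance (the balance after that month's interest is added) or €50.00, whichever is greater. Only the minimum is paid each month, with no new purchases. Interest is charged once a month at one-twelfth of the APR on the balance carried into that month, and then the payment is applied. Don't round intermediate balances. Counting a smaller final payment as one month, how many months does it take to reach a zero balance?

87 months

Monthly rate r = 23.2%/12 = 1.93333% = 0.0193333.
While 5% of the post-interest balance exceeds €50.00, each month B ← (B·(1+r))·(1 − 0.05), i.e. B shrinks by the factor (1+r)·0.95 = 0.96837.
This holds for months 1–62. Entering month 63 the balance is €954.04; 5% of the post-interest balance is now below €50.00, so the flat €50.00 minimum applies from here.
From month 63 a fixed €50.00 at rate r clears €954.04 in 25 more payments. Total: 62 + 25 = 87 months.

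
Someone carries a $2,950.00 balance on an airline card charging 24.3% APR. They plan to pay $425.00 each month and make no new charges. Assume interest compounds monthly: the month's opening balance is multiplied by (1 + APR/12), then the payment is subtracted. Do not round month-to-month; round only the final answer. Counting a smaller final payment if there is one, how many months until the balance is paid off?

Monthly rate r = 24.3%/12 = 2.025% = 0.02025.
Recurrence: B ← B·(1+r) − $425.00.
Month 1: interest $59.74; balance after payment $2,584.74.
Month 2: interest $52.34; balance after payment $2,212.08.
Closed form: n = −ln(1 − rB₀/P)/ln(1+r) = −ln(0.85944)/ln(1.02025) ≈ 7.556, so the balance reaches zero during payment 8.

8 months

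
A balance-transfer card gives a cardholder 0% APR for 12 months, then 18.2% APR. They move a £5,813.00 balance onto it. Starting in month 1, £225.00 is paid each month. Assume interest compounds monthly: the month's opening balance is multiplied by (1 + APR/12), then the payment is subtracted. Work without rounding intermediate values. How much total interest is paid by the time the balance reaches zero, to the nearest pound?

£408

Promo months 1–12 at r₀ = 0%/12 = 0; months 13+ at r₁ = 18.2%/12 = 0.0151667.
After month 12 (no interest yet): B = £5,813.00 − 12·£225.00 = £3,113.00.
Then at r₁ with £225.00/mo: n₂ = −ln(1 − r₁·B/P)/ln(1+r₁) ≈ 15.65 → 16 more payments.
Total paid = 27·£225.00 + £145.78 = £6,220.78; interest = £6,220.78 − £5,813.00 = £407.78.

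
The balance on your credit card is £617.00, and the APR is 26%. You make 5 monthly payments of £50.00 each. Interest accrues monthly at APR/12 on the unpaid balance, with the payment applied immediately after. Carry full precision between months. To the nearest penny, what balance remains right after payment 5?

Monthly rate r = 26%/12 = 2.16667% = 0.0216667.
Each month: B ← B·(1+r) − £50.00.
Month 1: interest £13.37; balance after payment £580.37.
Month 2: interest £12.57; balance after payment £542.94.
Month 3: interest £11.76; balance after payment £504.71.
Month 4: interest £10.94; balance after payment £465.64.
Month 5: interest £10.09; balance after payment £425.73.

£425.73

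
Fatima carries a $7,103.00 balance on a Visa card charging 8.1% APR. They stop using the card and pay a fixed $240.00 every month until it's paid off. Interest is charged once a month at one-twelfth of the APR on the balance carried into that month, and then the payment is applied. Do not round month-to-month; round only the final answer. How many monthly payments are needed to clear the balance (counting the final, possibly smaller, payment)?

Monthly rate r = 8.1%/12 = 0.675% = 0.00675.
Recurrence: B ← B·(1+r) − $240.00.
Month 1: interest $47.95; balance after payment $6,910.95.
Month 2: interest $46.65; balance after payment $6,717.59.
Closed form: n = −ln(1 − rB₀/P)/ln(1+r) = −ln(0.80023)/ln(1.00675) ≈ 33.127, so the balance reaches zero during payment 34.

34 months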